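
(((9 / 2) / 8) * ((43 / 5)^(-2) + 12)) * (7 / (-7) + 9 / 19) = -999585 / 281048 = -3.56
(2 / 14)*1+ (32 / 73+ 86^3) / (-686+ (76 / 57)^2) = -1462387013 / 1573369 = -929.46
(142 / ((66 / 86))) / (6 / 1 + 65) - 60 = -1894 / 33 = -57.39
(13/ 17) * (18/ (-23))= -234/ 391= -0.60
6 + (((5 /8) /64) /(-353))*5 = 1084391 /180736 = 6.00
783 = 783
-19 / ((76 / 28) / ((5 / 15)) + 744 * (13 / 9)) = -399 / 22739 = -0.02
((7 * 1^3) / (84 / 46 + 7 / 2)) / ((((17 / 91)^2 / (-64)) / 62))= -149432.96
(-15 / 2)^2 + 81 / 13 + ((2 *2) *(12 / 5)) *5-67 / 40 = 56579 / 520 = 108.81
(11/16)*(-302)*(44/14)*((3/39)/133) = -18271/48412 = -0.38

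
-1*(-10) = 10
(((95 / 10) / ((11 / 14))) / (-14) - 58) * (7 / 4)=-9065 / 88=-103.01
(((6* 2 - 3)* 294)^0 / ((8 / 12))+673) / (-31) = -1349 / 62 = -21.76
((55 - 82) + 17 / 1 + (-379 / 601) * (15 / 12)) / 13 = -0.83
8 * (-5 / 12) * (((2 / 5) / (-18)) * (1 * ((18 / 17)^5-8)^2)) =179334830453888 / 54431835312123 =3.29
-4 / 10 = -2 / 5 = -0.40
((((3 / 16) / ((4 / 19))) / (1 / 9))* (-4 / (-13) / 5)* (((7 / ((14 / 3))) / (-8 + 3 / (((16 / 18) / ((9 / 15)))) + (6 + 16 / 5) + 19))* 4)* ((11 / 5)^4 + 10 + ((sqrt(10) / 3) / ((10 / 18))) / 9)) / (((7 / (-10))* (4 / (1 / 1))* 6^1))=-824391 / 3111500 - 171* sqrt(10) / 323596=-0.27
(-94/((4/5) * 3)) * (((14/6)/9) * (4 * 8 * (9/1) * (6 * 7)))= -368480/3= -122826.67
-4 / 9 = -0.44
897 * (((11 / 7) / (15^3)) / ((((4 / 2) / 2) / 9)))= 3289 / 875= 3.76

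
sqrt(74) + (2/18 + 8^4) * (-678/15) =-1666298/9 + sqrt(74) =-185135.62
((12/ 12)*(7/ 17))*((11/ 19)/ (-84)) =-11/ 3876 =-0.00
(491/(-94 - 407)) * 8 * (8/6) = -15712/1503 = -10.45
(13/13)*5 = 5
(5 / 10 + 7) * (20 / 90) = 5 / 3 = 1.67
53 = 53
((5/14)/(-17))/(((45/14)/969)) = -19/3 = -6.33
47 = 47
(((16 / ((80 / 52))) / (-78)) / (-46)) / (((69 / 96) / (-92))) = -128 / 345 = -0.37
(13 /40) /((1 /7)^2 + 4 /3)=1911 /7960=0.24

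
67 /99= 0.68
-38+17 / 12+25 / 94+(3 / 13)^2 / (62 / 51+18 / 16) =-3303782777 / 91026780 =-36.29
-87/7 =-12.43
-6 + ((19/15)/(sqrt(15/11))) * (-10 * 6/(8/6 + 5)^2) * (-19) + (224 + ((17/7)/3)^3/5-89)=12 * sqrt(165)/5 + 5978258/46305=159.93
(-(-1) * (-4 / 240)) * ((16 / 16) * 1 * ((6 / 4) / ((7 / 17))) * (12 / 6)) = -17 / 140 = -0.12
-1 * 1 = -1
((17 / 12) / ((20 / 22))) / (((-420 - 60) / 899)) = -168113 / 57600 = -2.92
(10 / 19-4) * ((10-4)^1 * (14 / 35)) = -792 / 95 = -8.34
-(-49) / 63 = 7 / 9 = 0.78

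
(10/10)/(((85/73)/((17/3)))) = 4.87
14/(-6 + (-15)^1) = -2/3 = -0.67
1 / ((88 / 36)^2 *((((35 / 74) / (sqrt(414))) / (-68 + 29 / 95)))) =-57821121 *sqrt(46) / 804650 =-487.37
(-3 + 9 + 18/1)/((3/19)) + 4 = 156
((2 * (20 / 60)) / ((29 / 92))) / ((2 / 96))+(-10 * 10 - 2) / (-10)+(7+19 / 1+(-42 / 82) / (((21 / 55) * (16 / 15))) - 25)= 10602039 / 95120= 111.46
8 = 8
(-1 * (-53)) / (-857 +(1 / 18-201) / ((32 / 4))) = -0.06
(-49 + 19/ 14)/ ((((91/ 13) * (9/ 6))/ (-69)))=15341/ 49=313.08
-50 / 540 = -5 / 54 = -0.09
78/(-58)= -39/29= -1.34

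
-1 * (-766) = 766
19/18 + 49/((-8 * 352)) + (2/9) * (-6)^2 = 229063/25344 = 9.04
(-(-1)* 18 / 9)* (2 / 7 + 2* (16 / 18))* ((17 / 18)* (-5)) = -11050 / 567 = -19.49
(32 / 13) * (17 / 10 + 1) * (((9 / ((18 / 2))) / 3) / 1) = 2.22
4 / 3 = 1.33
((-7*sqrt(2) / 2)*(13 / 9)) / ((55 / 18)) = -91*sqrt(2) / 55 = -2.34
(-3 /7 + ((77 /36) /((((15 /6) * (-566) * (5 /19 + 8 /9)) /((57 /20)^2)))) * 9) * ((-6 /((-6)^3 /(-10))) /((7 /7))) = 545827027 /3746467200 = 0.15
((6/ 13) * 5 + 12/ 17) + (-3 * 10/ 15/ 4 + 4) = 2879/ 442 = 6.51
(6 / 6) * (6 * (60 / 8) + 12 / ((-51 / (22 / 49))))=37397 / 833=44.89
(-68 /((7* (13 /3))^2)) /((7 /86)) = -52632 /57967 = -0.91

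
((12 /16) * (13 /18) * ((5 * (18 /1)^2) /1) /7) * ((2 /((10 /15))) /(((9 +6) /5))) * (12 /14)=5265 /49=107.45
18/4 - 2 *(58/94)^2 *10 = -13759/4418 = -3.11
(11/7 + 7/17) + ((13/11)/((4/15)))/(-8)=59867/41888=1.43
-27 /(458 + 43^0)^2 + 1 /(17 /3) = 1376 /7803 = 0.18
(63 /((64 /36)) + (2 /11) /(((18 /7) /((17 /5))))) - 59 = -184711 /7920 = -23.32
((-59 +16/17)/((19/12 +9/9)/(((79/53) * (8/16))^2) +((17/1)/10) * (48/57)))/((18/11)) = -2145687005/367840322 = -5.83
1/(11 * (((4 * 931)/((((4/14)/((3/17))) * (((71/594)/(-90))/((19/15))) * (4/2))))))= -1207/14563070676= -0.00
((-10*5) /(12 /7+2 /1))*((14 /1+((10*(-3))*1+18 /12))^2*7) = -1030225 /52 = -19812.02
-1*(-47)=47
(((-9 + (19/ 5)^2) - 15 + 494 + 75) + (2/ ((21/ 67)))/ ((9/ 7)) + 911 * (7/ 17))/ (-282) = -10780999/ 3235950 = -3.33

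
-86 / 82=-43 / 41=-1.05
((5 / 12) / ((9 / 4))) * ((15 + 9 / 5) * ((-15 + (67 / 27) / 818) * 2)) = -9274244 / 99387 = -93.31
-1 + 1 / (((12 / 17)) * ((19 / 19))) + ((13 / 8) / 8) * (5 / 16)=1475 / 3072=0.48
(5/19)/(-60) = -0.00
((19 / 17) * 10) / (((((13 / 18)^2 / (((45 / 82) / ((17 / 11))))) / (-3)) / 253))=-11564199900 / 2002481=-5774.94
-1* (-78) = 78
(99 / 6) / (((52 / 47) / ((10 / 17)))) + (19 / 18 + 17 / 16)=346585 / 31824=10.89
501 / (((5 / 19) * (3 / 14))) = 44422 / 5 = 8884.40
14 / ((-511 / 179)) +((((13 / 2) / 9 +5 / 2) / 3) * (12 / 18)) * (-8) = -62870 / 5913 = -10.63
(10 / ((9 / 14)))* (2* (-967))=-30084.44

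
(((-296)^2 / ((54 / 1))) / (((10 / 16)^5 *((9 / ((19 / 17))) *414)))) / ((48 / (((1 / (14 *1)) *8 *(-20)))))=-13637255168 / 11223410625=-1.22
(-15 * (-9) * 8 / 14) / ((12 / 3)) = 135 / 7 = 19.29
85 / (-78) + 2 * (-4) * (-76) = 47339 / 78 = 606.91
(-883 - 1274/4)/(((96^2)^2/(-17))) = 1513/6291456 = 0.00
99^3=970299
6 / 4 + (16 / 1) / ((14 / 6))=117 / 14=8.36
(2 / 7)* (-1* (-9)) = 18 / 7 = 2.57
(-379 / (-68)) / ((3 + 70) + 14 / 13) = 4927 / 65484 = 0.08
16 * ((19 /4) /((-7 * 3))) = -76 /21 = -3.62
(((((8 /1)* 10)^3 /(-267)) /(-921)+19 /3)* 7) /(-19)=-14485877 /4672233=-3.10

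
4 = 4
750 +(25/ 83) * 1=62275/ 83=750.30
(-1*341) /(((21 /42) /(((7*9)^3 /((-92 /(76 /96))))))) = 540018171 /368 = 1467440.68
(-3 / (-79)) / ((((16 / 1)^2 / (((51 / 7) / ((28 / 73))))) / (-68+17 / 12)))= -2974677 / 15855616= -0.19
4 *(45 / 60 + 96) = 387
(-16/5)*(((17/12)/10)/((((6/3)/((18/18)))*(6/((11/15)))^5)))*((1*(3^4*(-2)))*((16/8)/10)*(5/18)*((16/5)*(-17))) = -46543739/15377343750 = -0.00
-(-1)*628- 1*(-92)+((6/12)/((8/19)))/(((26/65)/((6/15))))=11539/16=721.19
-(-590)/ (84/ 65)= 19175/ 42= 456.55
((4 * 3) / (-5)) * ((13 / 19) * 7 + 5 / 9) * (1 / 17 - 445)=27653984 / 4845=5707.74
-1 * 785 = -785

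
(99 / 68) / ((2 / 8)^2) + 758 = 13282 / 17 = 781.29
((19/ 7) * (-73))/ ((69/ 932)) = -1292684/ 483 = -2676.36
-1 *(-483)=483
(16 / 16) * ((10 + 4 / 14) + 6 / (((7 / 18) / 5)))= 612 / 7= 87.43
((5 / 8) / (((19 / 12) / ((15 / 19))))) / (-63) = -0.00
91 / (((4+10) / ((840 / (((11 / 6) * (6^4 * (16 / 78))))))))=5915 / 528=11.20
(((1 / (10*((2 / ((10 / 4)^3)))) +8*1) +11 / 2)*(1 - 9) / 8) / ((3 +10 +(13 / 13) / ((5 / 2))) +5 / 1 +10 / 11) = -25135 / 33984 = -0.74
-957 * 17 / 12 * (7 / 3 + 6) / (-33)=12325 / 36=342.36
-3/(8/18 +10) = -27/94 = -0.29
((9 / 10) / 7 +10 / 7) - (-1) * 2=249 / 70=3.56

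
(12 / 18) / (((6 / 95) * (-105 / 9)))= -19 / 21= -0.90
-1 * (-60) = 60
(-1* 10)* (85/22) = -425/11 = -38.64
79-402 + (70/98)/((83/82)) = -187253/581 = -322.29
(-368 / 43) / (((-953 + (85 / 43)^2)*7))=1978 / 1535513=0.00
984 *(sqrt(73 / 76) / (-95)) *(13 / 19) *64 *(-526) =215314944 *sqrt(1387) / 34295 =233819.97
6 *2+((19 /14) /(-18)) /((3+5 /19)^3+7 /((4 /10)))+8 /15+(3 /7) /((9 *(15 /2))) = 1132288859 /90306846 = 12.54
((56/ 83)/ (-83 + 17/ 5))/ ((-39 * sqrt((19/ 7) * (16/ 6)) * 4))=35 * sqrt(798)/ 48956388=0.00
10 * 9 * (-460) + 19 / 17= -703781 / 17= -41398.88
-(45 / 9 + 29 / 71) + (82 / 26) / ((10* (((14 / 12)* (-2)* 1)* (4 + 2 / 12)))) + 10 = 3682051 / 807625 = 4.56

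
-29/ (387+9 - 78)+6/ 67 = -35/ 21306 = -0.00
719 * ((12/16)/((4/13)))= 28041/16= 1752.56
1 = 1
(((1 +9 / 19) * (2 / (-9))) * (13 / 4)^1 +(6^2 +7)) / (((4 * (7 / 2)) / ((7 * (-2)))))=-7171 / 171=-41.94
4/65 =0.06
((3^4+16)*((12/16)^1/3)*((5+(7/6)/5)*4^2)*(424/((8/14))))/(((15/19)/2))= 858793768/225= 3816861.19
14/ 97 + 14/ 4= 707/ 194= 3.64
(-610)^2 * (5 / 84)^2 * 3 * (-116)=-67443125 / 147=-458796.77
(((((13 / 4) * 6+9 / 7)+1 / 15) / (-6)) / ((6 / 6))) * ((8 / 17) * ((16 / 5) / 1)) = -140128 / 26775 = -5.23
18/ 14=9/ 7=1.29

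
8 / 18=4 / 9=0.44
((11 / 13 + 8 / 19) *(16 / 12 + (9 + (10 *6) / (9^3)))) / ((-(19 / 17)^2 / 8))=-1831573336 / 21667581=-84.53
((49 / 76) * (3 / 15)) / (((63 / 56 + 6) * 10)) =49 / 27075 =0.00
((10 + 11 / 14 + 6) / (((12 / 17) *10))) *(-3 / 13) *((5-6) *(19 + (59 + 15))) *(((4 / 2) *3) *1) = 222921 / 728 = 306.21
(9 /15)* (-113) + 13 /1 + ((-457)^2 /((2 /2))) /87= 1020407 /435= 2345.76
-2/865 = -0.00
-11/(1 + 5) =-11/6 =-1.83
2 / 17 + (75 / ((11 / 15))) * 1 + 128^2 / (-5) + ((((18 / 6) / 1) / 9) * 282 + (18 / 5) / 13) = -37439013 / 12155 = -3080.13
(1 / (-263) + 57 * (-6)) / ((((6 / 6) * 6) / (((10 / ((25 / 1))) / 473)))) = -8177 / 169635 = -0.05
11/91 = 0.12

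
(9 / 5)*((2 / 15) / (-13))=-6 / 325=-0.02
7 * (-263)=-1841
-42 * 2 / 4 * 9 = -189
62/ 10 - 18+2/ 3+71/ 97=-15134/ 1455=-10.40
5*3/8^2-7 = -433/64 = -6.77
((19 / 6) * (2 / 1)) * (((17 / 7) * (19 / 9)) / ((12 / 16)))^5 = 68401585622033408 / 723486239847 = 94544.42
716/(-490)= -1.46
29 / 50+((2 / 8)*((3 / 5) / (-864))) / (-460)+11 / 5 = 7365889 / 2649600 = 2.78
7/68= 0.10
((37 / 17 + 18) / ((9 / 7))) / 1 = 2401 / 153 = 15.69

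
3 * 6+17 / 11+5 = 270 / 11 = 24.55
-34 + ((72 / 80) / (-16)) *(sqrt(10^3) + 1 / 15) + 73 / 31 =-784893 / 24800 - 9 *sqrt(10) / 16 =-33.43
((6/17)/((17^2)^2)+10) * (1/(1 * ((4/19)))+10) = 147.50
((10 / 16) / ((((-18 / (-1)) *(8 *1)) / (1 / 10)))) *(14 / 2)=7 / 2304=0.00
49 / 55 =0.89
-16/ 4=-4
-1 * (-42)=42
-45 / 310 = -0.15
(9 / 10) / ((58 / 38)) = 171 / 290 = 0.59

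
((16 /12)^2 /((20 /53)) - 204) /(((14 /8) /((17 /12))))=-161.33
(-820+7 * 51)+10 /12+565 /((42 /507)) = 133522 /21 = 6358.19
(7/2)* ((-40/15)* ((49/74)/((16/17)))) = -6.57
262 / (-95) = -262 / 95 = -2.76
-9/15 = -3/5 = -0.60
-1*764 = -764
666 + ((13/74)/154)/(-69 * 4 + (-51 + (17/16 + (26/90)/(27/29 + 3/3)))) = 445075940862/668282197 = 666.00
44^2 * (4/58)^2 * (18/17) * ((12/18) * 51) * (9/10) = 1254528/4205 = 298.34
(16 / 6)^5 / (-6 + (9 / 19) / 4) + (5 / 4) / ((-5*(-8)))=-79583155 / 3475872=-22.90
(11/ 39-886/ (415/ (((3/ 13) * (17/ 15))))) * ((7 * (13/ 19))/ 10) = -156527/ 1182750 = -0.13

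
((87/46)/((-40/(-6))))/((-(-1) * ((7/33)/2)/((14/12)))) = 2871/920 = 3.12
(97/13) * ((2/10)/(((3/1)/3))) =97/65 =1.49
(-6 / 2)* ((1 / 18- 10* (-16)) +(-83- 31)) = -829 / 6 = -138.17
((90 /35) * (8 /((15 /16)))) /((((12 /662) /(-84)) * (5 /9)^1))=-4575744 /25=-183029.76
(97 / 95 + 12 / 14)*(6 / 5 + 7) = 51209 / 3325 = 15.40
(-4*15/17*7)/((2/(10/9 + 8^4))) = -2581180/51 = -50611.37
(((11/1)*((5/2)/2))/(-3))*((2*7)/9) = -385/54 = -7.13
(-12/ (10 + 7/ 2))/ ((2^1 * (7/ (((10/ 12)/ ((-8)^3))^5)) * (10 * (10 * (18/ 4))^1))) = 125/ 77563807532341788672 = 0.00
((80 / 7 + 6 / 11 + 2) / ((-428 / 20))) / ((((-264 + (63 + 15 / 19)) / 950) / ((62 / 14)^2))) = 23330437250 / 383929161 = 60.77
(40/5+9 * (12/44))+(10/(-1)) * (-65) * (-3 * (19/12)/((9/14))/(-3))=478580/297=1611.38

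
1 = 1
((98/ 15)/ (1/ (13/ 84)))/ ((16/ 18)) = 91/ 80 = 1.14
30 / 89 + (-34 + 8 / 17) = -50220 / 1513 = -33.19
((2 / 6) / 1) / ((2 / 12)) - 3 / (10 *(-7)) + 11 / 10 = 22 / 7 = 3.14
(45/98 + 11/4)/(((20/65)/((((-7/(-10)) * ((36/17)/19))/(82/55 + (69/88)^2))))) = 4190472/10843889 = 0.39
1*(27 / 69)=9 / 23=0.39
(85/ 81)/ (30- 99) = -85/ 5589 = -0.02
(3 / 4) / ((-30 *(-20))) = 1 / 800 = 0.00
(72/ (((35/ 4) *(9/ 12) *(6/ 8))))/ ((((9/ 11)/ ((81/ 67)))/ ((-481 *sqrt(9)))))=-73142784/ 2345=-31190.95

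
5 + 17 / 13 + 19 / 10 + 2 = 1327 / 130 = 10.21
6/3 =2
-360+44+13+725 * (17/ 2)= 11719/ 2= 5859.50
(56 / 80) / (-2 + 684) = 7 / 6820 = 0.00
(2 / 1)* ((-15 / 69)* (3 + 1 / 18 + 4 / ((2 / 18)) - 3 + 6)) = -3785 / 207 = -18.29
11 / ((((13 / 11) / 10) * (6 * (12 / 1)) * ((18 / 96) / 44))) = 303.36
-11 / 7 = -1.57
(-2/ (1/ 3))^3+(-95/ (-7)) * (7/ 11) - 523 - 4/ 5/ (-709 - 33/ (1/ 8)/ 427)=-12171772402/ 16665385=-730.36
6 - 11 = -5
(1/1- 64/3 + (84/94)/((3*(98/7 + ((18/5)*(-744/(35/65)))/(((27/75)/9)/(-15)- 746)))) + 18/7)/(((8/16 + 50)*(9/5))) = -3544764470900/18155753164017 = -0.20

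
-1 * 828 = -828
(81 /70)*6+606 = 21453 /35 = 612.94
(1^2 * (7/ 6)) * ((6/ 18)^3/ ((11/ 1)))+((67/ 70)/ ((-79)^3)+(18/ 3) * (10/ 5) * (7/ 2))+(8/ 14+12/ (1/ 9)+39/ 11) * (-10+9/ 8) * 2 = -17115661899407/ 8785954980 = -1948.07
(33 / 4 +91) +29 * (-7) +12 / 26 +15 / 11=-58301 / 572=-101.92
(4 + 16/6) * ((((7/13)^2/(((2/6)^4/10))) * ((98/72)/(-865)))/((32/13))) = -36015/35984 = -1.00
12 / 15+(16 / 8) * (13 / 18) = 101 / 45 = 2.24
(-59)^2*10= 34810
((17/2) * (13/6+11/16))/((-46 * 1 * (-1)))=2329/4416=0.53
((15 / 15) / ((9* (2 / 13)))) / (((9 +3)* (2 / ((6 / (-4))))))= -13 / 288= -0.05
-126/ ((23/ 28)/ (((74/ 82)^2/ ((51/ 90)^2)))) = -4346848800/ 11173607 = -389.03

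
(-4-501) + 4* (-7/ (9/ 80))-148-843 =-1744.89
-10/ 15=-2/ 3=-0.67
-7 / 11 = -0.64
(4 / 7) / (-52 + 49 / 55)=-220 / 19677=-0.01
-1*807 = -807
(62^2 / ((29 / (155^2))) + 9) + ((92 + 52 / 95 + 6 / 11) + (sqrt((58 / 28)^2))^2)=18916189017413 / 5939780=3184661.56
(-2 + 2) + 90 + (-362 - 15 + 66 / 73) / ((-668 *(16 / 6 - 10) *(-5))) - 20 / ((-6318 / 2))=305083536847 / 3389000472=90.02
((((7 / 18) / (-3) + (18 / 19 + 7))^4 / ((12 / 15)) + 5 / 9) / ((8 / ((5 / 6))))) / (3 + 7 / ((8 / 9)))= 103491753533228425 / 2313768676917888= 44.73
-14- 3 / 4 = -59 / 4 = -14.75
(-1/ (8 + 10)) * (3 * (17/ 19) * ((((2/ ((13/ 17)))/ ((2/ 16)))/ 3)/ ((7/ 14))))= -4624/ 2223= -2.08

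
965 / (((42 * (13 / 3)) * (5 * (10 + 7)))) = 193 / 3094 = 0.06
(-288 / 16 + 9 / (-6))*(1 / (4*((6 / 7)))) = -5.69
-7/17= -0.41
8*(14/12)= 28/3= 9.33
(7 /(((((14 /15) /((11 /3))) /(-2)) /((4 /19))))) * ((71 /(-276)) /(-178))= -0.02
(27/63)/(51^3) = 1/309519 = 0.00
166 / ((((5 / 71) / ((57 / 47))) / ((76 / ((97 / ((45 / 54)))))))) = 8509492 / 4559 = 1866.53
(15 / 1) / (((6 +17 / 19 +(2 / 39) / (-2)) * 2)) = 1.09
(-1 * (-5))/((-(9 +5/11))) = -55/104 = -0.53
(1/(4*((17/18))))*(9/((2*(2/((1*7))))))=567/136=4.17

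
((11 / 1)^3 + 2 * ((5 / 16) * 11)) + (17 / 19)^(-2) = 3096055 / 2312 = 1339.12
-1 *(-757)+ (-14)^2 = 953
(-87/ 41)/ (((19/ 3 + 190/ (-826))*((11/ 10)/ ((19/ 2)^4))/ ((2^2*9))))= -92677.49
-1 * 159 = -159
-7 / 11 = -0.64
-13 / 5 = -2.60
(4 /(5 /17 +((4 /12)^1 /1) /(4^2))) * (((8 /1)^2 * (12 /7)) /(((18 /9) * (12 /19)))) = 1103.12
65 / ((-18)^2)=65 / 324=0.20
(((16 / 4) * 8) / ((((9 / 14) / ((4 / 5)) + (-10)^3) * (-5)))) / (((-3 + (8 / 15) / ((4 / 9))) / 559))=-1001728 / 503595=-1.99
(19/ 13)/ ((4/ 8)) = 2.92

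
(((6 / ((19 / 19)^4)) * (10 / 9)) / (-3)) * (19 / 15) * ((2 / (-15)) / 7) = 152 / 2835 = 0.05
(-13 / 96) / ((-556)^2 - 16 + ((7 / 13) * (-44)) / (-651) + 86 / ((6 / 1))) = -5239 / 11959790496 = -0.00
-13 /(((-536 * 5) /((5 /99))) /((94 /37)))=611 /981684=0.00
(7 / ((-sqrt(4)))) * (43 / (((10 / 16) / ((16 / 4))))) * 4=-19264 / 5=-3852.80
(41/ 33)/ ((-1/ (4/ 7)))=-164/ 231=-0.71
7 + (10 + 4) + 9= 30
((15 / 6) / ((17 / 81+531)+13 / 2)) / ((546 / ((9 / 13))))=1215 / 206099894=0.00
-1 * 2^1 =-2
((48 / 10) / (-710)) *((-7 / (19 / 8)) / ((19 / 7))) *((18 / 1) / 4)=21168 / 640775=0.03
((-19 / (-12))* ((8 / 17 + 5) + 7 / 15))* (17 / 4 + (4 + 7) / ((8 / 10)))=14383 / 85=169.21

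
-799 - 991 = -1790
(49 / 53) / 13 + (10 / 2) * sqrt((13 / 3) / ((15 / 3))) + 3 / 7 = 2410 / 4823 + sqrt(195) / 3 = 5.15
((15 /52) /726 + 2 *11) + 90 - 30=1031893 /12584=82.00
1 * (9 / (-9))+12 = 11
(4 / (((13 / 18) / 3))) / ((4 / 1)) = 54 / 13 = 4.15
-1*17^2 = -289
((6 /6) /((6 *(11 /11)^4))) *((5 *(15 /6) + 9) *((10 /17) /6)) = 215 /612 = 0.35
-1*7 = -7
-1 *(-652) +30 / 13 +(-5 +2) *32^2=-31430 / 13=-2417.69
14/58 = 7/29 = 0.24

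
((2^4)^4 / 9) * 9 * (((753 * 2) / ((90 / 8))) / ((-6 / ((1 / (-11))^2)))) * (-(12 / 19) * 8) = 61056.71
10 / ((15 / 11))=22 / 3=7.33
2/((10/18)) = 18/5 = 3.60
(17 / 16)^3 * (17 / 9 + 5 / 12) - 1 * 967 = -142182173 / 147456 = -964.23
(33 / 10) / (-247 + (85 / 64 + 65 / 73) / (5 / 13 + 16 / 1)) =-165856 / 12407265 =-0.01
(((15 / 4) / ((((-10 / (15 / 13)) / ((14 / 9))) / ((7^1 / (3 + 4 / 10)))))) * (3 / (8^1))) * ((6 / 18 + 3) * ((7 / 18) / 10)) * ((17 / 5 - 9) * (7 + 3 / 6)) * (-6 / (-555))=12005 / 392496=0.03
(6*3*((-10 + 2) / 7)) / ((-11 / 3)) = 432 / 77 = 5.61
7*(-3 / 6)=-7 / 2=-3.50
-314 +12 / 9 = -938 / 3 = -312.67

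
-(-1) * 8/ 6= 4/ 3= 1.33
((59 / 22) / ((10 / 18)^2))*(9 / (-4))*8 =-43011 / 275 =-156.40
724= 724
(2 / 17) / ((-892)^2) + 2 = 2.00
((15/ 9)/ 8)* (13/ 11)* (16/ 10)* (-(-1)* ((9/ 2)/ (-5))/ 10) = -39/ 1100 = -0.04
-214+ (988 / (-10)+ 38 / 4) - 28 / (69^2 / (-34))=-14430593 / 47610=-303.10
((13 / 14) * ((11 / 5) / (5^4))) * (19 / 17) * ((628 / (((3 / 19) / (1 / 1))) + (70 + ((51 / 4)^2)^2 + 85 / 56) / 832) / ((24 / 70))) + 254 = 26032896359381 / 87736320000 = 296.72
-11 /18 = -0.61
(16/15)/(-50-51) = -16/1515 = -0.01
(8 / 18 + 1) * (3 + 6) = 13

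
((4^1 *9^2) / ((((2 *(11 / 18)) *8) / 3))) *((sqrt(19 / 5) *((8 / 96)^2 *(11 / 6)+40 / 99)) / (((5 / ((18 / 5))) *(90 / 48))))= 962523 *sqrt(95) / 302500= 31.01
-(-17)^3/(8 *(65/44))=54043/130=415.72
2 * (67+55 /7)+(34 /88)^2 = 2030951 /13552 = 149.86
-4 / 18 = -2 / 9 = -0.22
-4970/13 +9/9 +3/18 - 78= -35813/78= -459.14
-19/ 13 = -1.46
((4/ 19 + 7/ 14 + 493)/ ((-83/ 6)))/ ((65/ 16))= -8.79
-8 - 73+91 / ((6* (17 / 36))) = -831 / 17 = -48.88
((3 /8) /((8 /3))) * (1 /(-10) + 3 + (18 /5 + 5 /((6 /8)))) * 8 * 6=711 /8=88.88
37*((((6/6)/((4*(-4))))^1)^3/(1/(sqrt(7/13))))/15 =-37*sqrt(91)/798720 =-0.00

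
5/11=0.45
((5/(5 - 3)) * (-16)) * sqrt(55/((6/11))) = -220 * sqrt(30)/3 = -401.66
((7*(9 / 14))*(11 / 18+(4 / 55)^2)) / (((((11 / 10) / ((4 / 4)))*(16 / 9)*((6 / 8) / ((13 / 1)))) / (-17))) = -22252269 / 53240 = -417.96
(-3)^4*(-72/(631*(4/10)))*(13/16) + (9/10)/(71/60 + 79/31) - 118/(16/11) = -5533787/55528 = -99.66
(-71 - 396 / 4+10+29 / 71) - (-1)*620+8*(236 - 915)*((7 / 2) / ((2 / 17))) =-11441053 / 71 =-161141.59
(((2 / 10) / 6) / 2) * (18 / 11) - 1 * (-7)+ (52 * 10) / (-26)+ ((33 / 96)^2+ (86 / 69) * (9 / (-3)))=-21494807 / 1295360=-16.59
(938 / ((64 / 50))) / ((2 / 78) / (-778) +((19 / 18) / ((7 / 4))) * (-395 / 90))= -33619315275 / 121450424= -276.82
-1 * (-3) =3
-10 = -10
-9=-9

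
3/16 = 0.19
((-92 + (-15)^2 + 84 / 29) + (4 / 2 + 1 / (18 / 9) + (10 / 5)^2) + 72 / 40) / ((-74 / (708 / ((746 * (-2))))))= 7401609 / 8004580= 0.92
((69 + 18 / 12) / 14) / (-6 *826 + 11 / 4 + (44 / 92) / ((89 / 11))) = -96209 / 94632363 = -0.00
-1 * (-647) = 647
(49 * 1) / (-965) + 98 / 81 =90601 / 78165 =1.16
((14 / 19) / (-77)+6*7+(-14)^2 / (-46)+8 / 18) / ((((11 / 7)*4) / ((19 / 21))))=825761 / 150282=5.49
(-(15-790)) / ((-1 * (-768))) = 775 / 768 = 1.01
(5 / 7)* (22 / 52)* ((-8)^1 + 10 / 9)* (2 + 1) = -1705 / 273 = -6.25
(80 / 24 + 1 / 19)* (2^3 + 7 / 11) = 965 / 33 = 29.24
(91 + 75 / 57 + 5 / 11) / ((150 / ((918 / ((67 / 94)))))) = 278852598 / 350075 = 796.55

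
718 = 718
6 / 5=1.20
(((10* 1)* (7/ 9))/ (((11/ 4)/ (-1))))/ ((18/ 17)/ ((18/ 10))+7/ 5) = -23800/ 16731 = -1.42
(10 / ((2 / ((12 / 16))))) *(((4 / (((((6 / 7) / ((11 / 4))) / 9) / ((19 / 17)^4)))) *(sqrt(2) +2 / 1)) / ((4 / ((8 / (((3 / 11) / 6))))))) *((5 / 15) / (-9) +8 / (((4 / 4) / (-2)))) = -238976785355 / 250563 - 238976785355 *sqrt(2) / 501126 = -1628168.93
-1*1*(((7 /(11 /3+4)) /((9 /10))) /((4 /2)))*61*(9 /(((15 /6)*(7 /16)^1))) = -5856 /23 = -254.61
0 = 0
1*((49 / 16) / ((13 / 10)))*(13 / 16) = 1.91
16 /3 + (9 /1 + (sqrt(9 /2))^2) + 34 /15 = 211 /10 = 21.10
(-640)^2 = 409600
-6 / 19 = -0.32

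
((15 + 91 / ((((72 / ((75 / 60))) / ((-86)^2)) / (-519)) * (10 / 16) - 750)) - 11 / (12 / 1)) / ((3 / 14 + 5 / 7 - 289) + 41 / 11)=-1031674350707 / 21010641192234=-0.05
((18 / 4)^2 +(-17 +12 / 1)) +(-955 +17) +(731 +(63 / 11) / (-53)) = -447413 / 2332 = -191.86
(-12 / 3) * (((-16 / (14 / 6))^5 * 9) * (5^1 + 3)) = 73383542784 / 16807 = 4366248.75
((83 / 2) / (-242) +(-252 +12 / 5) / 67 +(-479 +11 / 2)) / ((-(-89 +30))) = -77405127 / 9566260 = -8.09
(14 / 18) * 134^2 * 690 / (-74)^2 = 7227290 / 4107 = 1759.75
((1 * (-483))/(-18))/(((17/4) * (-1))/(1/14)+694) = 161/3807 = 0.04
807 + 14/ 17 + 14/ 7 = 13767/ 17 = 809.82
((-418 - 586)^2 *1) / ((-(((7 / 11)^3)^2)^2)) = -3163586018588795536 / 13841287201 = -228561547.25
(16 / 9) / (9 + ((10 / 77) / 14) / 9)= 539 / 2729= 0.20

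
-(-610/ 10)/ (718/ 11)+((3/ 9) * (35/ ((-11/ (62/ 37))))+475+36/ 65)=27050973673/ 56984070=474.71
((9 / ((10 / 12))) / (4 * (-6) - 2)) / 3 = -9 / 65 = -0.14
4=4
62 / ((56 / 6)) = 93 / 14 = 6.64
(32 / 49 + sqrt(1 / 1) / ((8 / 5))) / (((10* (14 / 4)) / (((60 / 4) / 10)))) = 1503 / 27440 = 0.05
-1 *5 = -5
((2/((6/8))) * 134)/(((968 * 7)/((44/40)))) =67/1155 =0.06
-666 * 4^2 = -10656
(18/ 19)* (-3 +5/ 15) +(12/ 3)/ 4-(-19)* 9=3220/ 19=169.47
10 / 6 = 5 / 3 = 1.67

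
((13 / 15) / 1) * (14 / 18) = 91 / 135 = 0.67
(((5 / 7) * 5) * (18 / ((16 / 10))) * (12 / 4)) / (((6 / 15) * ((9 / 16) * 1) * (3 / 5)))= 6250 / 7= 892.86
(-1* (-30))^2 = 900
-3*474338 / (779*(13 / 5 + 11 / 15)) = -2134521 / 3895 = -548.02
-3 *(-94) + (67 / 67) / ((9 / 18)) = 284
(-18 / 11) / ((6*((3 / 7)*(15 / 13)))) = -91 / 165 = -0.55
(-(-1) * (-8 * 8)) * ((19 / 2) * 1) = -608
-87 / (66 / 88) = -116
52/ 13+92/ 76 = 99/ 19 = 5.21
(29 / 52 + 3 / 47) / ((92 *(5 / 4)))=1519 / 281060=0.01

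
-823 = -823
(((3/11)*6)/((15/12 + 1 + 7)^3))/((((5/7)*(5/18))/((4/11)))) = 0.00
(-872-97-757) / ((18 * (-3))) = 863 / 27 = 31.96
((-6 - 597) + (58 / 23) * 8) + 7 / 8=-107079 / 184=-581.95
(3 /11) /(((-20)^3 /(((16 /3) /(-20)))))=1 /110000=0.00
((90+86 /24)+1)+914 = 12103 /12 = 1008.58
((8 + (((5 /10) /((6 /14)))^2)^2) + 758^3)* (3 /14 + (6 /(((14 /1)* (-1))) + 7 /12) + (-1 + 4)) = 159734623990843 /108864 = 1467286008.15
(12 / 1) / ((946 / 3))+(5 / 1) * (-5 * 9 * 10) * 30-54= -31953024 / 473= -67553.96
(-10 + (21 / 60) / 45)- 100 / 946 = -4298689 / 425700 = -10.10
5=5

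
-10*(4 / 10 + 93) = -934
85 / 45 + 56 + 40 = 881 / 9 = 97.89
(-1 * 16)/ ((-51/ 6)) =32/ 17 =1.88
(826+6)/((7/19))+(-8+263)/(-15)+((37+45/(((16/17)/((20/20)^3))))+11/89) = 23187779/9968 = 2326.22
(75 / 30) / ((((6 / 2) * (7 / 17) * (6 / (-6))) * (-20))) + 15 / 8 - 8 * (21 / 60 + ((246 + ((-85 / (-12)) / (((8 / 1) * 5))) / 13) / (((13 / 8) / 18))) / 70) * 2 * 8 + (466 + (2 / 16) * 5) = -647222783 / 141960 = -4559.19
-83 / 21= -3.95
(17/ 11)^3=4913/ 1331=3.69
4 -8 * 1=-4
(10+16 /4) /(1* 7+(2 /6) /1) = 21 /11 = 1.91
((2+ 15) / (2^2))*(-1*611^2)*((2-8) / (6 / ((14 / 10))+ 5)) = 10251969 / 10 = 1025196.90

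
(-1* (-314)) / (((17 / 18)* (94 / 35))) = 123.79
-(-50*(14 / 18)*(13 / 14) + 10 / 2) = 280 / 9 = 31.11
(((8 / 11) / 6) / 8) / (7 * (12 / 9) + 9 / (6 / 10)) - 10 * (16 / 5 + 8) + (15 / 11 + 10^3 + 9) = 898.36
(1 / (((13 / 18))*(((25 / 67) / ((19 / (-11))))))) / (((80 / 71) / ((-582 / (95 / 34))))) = 1184.87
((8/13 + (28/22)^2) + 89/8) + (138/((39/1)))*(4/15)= 2699987/188760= 14.30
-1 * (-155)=155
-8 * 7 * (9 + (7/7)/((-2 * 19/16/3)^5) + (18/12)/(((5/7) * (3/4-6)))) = -3732911672/12380495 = -301.52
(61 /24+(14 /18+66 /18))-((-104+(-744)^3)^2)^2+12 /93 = -64205148606041485330656756559853601271 /2232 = -28765747583351919951011090000000000.00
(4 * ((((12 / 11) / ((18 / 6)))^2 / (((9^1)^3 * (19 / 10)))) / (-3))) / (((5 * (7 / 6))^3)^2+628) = -40960 / 12880599894921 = -0.00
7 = 7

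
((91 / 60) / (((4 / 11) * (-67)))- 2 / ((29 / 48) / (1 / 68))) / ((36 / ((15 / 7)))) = -879413 / 133180992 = -0.01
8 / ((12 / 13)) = 8.67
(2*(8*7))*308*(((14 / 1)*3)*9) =13039488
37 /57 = 0.65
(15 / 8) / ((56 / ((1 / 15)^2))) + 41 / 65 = 55117 / 87360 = 0.63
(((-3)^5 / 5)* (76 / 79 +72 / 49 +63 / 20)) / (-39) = 35001153 / 5032300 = 6.96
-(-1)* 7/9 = 7/9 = 0.78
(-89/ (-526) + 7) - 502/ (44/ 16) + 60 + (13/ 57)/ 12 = -228270305/ 1978812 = -115.36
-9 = -9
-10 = -10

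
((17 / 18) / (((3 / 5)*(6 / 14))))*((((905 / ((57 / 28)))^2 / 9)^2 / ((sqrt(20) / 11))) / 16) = 8433077951347472500*sqrt(5) / 69257922561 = 272271169.30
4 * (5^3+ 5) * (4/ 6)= 346.67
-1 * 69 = -69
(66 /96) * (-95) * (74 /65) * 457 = -3533981 /104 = -33980.59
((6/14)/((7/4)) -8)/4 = -95/49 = -1.94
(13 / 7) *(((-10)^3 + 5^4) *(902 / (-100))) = 87945 / 14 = 6281.79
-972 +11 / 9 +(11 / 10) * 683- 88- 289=-53683 / 90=-596.48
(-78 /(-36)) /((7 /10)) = 65 /21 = 3.10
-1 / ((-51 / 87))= 29 / 17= 1.71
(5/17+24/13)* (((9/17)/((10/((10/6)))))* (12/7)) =8514/26299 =0.32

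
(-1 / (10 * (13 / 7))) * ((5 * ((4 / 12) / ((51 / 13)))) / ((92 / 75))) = -175 / 9384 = -0.02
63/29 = 2.17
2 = 2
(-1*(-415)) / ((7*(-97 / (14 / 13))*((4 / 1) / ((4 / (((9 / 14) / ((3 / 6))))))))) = -5810 / 11349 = -0.51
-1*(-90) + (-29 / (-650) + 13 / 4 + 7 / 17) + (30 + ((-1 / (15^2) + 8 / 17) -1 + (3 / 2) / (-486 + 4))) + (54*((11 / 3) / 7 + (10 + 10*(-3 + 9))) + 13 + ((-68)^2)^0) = 66193748924 / 16777215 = 3945.46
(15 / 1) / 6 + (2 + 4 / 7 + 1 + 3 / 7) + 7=27 / 2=13.50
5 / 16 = 0.31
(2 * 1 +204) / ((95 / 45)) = 1854 / 19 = 97.58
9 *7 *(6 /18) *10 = 210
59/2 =29.50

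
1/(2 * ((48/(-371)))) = -371/96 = -3.86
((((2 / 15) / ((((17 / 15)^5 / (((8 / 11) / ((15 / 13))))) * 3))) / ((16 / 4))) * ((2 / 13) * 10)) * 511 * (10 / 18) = 25550000 / 15618427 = 1.64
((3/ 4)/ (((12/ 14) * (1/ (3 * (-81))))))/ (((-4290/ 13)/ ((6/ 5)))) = 0.77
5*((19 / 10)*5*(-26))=-1235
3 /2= 1.50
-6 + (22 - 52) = -36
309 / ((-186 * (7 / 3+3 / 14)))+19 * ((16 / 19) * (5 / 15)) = 46583 / 9951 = 4.68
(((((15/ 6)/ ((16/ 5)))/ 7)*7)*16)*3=75/ 2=37.50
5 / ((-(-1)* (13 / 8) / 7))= 280 / 13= 21.54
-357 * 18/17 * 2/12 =-63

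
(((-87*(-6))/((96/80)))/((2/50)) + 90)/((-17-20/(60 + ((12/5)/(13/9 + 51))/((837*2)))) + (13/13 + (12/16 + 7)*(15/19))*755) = 42535243380/20781073441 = 2.05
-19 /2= -9.50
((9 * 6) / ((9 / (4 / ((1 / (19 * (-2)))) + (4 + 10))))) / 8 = -207 / 2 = -103.50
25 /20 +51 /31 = 359 /124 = 2.90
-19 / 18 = -1.06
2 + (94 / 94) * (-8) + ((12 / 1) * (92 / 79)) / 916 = -108270 / 18091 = -5.98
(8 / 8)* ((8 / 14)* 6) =24 / 7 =3.43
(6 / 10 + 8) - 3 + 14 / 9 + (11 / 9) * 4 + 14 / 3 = 752 / 45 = 16.71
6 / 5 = 1.20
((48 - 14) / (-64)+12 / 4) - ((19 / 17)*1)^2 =11279 / 9248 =1.22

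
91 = 91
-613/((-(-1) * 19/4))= -2452/19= -129.05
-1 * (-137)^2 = -18769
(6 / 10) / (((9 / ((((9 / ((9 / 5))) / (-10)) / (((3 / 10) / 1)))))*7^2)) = -1 / 441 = -0.00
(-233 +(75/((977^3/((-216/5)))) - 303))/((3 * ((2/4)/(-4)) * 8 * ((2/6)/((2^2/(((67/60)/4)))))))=479865709178880/62482513811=7680.00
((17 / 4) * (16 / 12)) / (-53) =-17 / 159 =-0.11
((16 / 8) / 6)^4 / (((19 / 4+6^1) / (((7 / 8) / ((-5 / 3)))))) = -7 / 11610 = -0.00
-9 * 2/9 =-2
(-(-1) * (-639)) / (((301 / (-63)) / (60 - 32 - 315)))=-1650537 / 43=-38384.58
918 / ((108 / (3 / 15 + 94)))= 8007 / 10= 800.70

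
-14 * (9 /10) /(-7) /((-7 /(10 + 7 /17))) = -1593 /595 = -2.68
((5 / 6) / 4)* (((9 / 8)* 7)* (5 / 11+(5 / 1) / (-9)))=-175 / 1056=-0.17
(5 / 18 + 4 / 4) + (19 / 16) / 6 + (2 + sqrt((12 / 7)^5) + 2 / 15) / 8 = 36* sqrt(21) / 343 + 2509 / 1440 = 2.22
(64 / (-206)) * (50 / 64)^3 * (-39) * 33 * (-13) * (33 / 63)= -958546875 / 738304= -1298.31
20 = 20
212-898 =-686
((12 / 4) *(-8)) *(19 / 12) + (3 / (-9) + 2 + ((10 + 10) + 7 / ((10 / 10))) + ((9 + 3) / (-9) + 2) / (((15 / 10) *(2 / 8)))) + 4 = -32 / 9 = -3.56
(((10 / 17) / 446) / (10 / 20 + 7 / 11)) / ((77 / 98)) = 28 / 18955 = 0.00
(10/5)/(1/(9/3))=6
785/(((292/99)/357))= 27744255/292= 95014.57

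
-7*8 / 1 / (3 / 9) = -168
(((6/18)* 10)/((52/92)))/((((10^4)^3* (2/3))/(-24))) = -69/325000000000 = -0.00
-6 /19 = -0.32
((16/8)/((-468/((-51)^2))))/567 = -289/14742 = -0.02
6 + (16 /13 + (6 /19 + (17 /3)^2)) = 88159 /2223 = 39.66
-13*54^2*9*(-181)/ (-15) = -20584044/ 5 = -4116808.80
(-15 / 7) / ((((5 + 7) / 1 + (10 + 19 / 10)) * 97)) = -150 / 162281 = -0.00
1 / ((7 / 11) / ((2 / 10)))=11 / 35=0.31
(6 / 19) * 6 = 36 / 19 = 1.89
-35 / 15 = -7 / 3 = -2.33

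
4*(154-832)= -2712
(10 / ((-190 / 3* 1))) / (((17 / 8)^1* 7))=-24 / 2261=-0.01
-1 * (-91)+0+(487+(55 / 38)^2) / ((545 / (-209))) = -3999563 / 41420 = -96.56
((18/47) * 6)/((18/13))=78/47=1.66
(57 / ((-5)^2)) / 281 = 57 / 7025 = 0.01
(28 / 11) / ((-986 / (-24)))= 336 / 5423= 0.06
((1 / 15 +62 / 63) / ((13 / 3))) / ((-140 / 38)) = -6289 / 95550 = -0.07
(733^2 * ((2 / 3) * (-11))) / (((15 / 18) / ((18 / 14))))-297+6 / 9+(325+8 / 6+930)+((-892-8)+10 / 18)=-1914878921 / 315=-6078980.70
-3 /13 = -0.23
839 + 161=1000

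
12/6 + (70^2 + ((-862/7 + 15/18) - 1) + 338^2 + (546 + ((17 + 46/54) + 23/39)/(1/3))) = 195944137/1638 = 119624.02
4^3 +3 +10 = 77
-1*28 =-28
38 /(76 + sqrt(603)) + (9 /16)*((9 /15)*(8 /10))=428471 /517300-114*sqrt(67) /5173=0.65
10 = 10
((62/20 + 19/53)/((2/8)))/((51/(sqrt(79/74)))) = 611 * sqrt(5846)/166685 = 0.28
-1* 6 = -6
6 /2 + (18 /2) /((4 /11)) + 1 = 115 /4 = 28.75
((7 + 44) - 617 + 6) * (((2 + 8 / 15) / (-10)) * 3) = 2128 / 5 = 425.60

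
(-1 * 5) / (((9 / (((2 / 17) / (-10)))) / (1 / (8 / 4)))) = 1 / 306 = 0.00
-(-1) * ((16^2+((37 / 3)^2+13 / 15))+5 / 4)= 73841 / 180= 410.23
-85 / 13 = -6.54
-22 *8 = -176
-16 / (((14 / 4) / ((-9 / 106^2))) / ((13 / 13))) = 72 / 19663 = 0.00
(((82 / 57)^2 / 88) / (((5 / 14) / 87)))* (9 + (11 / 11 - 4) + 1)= 2388701 / 59565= 40.10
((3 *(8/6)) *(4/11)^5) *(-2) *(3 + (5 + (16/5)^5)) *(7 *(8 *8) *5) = -3940041097216/100656875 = -39143.29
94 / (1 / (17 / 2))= 799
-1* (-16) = 16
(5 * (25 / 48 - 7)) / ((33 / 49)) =-76195 / 1584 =-48.10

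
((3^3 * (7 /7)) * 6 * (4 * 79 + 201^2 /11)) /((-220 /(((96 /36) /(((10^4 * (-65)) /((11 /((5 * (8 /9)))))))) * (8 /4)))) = 10662111 /178750000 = 0.06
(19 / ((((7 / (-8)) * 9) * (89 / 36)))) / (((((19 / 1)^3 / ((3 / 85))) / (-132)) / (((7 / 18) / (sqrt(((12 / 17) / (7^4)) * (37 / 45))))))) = 17248 * sqrt(9435) / 101045705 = 0.02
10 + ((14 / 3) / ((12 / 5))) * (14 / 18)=1865 / 162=11.51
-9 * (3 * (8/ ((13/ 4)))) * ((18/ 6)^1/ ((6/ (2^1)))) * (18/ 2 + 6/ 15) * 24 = -974592/ 65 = -14993.72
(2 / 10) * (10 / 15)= 2 / 15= 0.13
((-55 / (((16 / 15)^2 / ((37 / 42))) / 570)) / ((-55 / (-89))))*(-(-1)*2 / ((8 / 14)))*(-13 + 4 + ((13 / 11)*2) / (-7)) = 50608882125 / 39424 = 1283707.44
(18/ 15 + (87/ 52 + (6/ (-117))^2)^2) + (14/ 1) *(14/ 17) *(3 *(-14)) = -480.23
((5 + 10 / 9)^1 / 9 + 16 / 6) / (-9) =-271 / 729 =-0.37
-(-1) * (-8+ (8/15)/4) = -118/15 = -7.87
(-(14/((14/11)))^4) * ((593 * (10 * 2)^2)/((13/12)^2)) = -500089708800/169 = -2959110702.96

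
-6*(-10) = 60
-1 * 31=-31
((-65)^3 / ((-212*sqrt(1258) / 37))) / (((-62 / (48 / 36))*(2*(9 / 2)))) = -274625*sqrt(1258) / 3016548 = -3.23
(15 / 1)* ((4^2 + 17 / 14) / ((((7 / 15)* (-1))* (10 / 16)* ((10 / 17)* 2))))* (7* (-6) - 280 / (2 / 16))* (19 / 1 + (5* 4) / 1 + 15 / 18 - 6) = 58099557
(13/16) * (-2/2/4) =-13/64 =-0.20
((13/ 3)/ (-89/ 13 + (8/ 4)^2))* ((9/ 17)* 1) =-507/ 629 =-0.81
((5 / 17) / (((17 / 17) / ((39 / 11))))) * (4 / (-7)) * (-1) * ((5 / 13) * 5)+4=5.15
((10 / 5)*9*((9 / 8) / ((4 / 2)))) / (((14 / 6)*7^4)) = 243 / 134456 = 0.00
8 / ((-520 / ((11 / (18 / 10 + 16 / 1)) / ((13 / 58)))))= -638 / 15041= -0.04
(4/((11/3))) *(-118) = -1416/11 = -128.73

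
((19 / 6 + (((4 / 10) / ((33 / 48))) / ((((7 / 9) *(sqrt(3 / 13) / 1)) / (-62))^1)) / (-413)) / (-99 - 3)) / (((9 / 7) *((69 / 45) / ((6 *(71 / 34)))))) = -0.21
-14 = -14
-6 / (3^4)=-2 / 27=-0.07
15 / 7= 2.14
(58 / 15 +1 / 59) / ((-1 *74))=-3437 / 65490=-0.05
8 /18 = 4 /9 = 0.44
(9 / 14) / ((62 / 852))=8.83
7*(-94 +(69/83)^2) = -4499635/6889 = -653.16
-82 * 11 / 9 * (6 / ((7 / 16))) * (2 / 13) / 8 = -7216 / 273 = -26.43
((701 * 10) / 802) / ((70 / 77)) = 7711 / 802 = 9.61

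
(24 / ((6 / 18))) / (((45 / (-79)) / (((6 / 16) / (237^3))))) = -1 / 280845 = -0.00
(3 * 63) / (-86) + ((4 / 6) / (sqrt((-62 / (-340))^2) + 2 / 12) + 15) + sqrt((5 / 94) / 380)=sqrt(1786) / 3572 + 112609 / 7654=14.72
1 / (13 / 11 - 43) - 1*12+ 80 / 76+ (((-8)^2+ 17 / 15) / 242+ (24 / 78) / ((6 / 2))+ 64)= 734150161 / 13748020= 53.40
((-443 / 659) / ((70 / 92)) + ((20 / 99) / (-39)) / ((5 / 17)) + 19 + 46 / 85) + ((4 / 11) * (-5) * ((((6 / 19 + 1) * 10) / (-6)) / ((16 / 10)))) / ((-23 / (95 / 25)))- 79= -4232150918533 / 69640200630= -60.77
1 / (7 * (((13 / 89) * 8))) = 89 / 728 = 0.12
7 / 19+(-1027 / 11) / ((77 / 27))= -520922 / 16093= -32.37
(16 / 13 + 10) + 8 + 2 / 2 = 263 / 13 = 20.23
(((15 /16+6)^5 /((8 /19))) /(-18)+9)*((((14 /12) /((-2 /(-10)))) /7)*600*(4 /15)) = -281512.38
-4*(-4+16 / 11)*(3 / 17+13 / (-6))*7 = -141.85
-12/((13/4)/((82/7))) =-3936/91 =-43.25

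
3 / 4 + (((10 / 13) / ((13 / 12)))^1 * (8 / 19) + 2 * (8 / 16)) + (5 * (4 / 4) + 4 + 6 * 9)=835489 / 12844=65.05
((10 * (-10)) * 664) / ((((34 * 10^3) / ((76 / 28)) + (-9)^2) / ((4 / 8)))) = -630800 / 239539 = -2.63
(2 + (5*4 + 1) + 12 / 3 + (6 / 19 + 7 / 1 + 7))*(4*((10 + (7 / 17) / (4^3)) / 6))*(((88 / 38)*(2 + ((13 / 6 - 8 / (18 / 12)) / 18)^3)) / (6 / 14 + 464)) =29007550362175 / 10582316471808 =2.74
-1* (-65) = 65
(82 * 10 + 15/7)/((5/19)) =21869/7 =3124.14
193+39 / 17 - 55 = 2385 / 17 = 140.29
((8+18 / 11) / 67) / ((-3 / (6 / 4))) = -53 / 737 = -0.07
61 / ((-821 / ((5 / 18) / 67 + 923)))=-67901723 / 990126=-68.58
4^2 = 16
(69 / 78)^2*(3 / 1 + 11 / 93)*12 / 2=76705 / 5239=14.64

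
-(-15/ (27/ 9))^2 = -25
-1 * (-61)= 61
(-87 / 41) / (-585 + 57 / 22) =638 / 175111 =0.00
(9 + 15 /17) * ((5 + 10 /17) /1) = 15960 /289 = 55.22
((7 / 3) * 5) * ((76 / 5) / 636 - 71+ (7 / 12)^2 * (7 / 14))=-37827377 / 45792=-826.07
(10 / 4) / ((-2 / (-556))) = 695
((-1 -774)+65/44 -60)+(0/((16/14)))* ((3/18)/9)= -36675/44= -833.52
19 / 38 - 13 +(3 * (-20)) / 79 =-2095 / 158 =-13.26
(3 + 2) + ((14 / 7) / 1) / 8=21 / 4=5.25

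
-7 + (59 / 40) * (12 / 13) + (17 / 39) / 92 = -101069 / 17940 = -5.63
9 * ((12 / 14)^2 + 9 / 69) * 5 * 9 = 394875 / 1127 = 350.38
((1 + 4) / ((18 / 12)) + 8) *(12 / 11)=136 / 11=12.36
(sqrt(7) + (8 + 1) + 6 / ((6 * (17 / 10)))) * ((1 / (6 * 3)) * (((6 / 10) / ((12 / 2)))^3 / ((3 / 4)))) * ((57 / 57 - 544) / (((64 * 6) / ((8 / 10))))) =-29503 / 36720000 - 181 * sqrt(7) / 2160000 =-0.00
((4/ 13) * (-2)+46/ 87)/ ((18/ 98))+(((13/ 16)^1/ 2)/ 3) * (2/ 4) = -263219/ 651456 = -0.40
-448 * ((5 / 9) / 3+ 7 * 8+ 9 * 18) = -2639168 / 27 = -97746.96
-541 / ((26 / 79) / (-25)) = 41095.19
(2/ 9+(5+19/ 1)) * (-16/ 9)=-3488/ 81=-43.06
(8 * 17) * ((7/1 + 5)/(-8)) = -204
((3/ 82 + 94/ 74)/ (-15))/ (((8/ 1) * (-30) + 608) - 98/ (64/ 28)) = -3172/ 11837151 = -0.00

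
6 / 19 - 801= -15213 / 19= -800.68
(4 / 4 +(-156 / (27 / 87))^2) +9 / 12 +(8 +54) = 9098551 / 36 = 252737.53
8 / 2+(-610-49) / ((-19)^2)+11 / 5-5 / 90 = 140323 / 32490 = 4.32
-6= -6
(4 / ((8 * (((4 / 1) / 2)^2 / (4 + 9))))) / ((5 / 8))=13 / 5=2.60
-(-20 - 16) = 36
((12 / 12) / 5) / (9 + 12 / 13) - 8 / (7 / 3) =-15389 / 4515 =-3.41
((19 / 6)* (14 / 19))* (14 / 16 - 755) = -14077 / 8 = -1759.62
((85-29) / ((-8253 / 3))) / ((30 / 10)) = -8 / 1179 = -0.01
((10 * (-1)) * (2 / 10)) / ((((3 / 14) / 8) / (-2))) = 448 / 3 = 149.33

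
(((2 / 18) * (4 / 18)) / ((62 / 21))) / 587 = 7 / 491319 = 0.00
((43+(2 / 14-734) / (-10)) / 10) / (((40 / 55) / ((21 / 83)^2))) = 5645871 / 5511200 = 1.02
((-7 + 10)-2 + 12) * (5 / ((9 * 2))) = 65 / 18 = 3.61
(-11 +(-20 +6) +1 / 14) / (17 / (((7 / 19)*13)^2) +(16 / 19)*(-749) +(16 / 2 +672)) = -0.50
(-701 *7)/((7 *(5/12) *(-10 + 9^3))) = -8412/3595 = -2.34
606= 606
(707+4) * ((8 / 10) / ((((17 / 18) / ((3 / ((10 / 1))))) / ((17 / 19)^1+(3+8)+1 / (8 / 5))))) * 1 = 36531891 / 16150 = 2262.04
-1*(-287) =287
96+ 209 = 305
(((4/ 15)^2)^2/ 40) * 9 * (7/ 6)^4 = 4802/ 2278125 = 0.00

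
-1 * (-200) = 200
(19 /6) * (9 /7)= 57 /14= 4.07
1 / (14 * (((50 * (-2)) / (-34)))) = 17 / 700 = 0.02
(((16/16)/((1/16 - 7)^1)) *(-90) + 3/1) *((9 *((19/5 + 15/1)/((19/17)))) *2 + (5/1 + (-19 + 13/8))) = 130437837/28120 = 4638.61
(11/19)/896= 11/17024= 0.00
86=86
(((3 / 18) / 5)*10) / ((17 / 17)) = 1 / 3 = 0.33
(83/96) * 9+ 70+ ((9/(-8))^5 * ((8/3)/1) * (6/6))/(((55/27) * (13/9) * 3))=226198957/2928640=77.24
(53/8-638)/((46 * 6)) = -5051/2208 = -2.29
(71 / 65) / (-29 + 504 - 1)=71 / 30810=0.00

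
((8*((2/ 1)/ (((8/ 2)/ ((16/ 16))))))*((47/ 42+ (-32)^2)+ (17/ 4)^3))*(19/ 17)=28137727/ 5712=4926.07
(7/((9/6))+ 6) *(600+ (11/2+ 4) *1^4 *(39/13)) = 6704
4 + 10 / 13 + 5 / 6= 437 / 78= 5.60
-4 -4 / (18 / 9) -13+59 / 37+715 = 25811 / 37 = 697.59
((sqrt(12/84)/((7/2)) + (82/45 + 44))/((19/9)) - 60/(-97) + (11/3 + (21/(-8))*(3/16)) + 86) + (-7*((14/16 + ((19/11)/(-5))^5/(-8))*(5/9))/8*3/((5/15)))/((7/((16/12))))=18*sqrt(7)/931 + 7890722080555219/71236078320000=110.82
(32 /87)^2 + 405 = 3066469 /7569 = 405.14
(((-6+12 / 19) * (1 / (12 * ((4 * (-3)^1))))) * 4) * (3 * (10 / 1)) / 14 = 85 / 266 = 0.32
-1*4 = -4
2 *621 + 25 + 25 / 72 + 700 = 141649 / 72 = 1967.35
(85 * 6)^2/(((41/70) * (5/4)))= 355258.54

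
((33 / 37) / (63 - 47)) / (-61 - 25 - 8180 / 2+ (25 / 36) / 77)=-22869 / 1713225356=-0.00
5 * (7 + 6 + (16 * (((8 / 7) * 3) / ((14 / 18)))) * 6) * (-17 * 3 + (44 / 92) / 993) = -124474000970 / 1119111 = -111225.79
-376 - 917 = -1293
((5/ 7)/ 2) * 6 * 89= 190.71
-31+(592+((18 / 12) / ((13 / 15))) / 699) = 561.00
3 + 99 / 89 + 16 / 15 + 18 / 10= 9317 / 1335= 6.98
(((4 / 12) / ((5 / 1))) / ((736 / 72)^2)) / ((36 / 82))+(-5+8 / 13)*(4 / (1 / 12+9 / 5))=-1157694513 / 124336160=-9.31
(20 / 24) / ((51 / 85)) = 25 / 18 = 1.39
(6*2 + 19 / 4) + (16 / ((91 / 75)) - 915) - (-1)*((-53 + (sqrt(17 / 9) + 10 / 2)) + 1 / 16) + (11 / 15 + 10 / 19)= -386635261 / 414960 + sqrt(17) / 3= -930.37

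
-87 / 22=-3.95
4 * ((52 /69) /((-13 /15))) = -80 /23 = -3.48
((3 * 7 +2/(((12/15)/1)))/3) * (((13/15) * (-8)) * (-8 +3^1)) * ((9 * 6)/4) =3666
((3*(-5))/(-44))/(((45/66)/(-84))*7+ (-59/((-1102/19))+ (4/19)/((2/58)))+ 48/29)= 16530/422857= 0.04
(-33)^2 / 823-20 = -15371 / 823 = -18.68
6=6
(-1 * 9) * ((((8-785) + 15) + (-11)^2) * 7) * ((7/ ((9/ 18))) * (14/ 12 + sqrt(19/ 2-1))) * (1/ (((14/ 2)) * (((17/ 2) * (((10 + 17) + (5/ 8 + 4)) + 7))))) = 502544/ 1751 + 215376 * sqrt(34)/ 1751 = 1004.22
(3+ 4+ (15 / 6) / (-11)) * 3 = 447 / 22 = 20.32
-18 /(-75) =6 /25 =0.24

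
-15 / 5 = -3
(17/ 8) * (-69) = -1173/ 8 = -146.62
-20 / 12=-5 / 3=-1.67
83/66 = 1.26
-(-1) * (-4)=-4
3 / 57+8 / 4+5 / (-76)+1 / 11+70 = 60257 / 836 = 72.08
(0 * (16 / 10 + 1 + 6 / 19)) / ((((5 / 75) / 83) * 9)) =0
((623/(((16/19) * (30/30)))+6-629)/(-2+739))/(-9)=-623/35376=-0.02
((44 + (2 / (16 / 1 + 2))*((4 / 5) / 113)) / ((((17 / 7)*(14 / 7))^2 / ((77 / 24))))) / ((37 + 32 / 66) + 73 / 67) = 347190382 / 2238147495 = 0.16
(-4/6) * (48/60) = -8/15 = -0.53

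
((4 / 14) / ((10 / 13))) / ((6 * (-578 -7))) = -1 / 9450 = -0.00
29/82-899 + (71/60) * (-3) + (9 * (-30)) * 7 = -2289601/820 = -2792.20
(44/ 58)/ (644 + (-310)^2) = 11/ 1402788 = 0.00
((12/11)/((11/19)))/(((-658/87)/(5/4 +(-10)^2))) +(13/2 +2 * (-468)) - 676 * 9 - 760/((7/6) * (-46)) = -6431739877/915607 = -7024.56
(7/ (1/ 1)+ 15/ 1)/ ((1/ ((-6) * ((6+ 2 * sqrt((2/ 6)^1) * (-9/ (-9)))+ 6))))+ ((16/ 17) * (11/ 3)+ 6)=-80302/ 51-88 * sqrt(3)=-1726.97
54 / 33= 18 / 11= 1.64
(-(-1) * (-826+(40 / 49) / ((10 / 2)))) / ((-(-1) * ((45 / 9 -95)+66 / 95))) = 1922135 / 207858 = 9.25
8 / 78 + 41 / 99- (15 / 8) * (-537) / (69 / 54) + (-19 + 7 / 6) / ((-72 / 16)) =281494427 / 355212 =792.47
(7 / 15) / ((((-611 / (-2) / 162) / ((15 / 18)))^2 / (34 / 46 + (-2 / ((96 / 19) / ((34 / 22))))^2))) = 6746255775 / 66492949952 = 0.10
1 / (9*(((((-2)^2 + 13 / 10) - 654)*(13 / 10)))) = -100 / 758979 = -0.00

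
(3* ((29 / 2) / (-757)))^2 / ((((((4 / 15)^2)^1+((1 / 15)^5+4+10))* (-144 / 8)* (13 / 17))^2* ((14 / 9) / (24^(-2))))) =15572700087890625 / 158517024845684334854076416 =0.00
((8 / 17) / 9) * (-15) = -40 / 51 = -0.78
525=525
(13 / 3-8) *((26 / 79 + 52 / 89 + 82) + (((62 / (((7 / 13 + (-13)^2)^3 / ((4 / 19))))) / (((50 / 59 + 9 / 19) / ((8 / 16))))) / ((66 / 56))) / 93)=-57193513582862655655 / 188126817415944588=-304.02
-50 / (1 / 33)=-1650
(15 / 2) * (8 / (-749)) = -0.08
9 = 9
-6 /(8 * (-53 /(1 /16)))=3 /3392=0.00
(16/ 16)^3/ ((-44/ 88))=-2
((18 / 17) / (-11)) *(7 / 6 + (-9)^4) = -118119 / 187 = -631.65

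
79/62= 1.27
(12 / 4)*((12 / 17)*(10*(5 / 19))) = 1800 / 323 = 5.57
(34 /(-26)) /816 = -1 /624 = -0.00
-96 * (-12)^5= 23887872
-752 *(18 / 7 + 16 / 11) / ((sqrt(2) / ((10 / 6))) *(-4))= 145700 *sqrt(2) / 231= 892.00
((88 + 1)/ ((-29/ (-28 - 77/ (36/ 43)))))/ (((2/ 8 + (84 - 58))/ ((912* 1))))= 12791.99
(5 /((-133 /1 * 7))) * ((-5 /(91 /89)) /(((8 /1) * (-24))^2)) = 2225 /3123154944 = 0.00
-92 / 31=-2.97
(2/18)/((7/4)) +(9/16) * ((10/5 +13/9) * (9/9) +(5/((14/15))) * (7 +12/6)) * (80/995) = 2.40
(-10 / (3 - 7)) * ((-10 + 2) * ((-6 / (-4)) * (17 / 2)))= -255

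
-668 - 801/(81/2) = -6190/9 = -687.78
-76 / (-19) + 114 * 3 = 346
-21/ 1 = -21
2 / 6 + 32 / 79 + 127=30274 / 237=127.74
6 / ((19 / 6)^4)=7776 / 130321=0.06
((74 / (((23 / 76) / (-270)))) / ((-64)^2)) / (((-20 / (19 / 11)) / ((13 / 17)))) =4688307 / 4404224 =1.06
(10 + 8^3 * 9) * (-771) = -3560478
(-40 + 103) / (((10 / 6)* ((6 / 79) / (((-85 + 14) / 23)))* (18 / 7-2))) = -2473569 / 920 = -2688.66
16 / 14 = 8 / 7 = 1.14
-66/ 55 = -6/ 5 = -1.20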